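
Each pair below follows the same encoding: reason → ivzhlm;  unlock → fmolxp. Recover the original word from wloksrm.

Each pair mirrors across the alphabet (r↔i, e↔v, a↔z): positions sum to 25. Letters are reflected about the middle of the alphabet (position → 25−position): Atbash.
Decoding wloksrm: w↔d, l↔o, o↔l, k↔p, s↔h, r↔i, m↔n.

dolphin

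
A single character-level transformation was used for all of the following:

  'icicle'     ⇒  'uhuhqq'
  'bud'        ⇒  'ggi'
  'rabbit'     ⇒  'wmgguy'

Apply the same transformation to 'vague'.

amlgq

The shift depends on letter class: consonant c→h is +5, but vowel i→u is +12. The rule splits by letter class: vowels +12, consonants +5.
On vague: v(cons)+5=a, a(vowel)+12=m, g(cons)+5=l, u(vowel)+12=g, e(vowel)+12=q.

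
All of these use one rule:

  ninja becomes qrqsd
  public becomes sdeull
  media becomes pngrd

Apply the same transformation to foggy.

A repeating key of period 2 is used — shifts +3, +9 over and over.
For foggy: f+3=i, o+9=x, g+3=j, g+9=p, y+3=b.

ixjpb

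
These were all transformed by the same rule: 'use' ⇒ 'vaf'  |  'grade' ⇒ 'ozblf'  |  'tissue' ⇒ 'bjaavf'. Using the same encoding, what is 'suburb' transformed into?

avjvzj

The shift depends on letter class: consonant s→a is +8, but vowel u→v is +1. Vowels shift forward by 1 and consonants shift forward by 8.
Applying it to suburb: s(cons)+8=a, u(vowel)+1=v, b(cons)+8=j, u(vowel)+1=v, r(cons)+8=z, b(cons)+8=j.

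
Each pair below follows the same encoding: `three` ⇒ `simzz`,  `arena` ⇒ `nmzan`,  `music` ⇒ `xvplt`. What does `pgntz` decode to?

space

t(19)→s(18) and h(7)→i(8) fit y≡3x+13 (mod 26); the inverse of 3 mod 26 is 9. Each letter's alphabet position (a=0..z=25) is mapped through 3·x+13 mod 26 — an affine cipher.
Undoing it on pgntz: p(15)→9·(15−13)≡18=s; g(6)→9·(6−13)≡15=p; n(13)→9·(13−13)≡0=a; t(19)→9·(19−13)≡2=c; z(25)→9·(25−13)≡4=e (all mod 26).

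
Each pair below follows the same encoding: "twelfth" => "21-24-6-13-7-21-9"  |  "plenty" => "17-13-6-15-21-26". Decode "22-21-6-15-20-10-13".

utensil

Letters become their 1-based position plus 1 (so a→2, b→3, …).
Reversing it on 22-21-6-15-20-10-13: 22→(22−1)÷1=21=u, 21→(21−1)÷1=20=t, 6→(6−1)÷1=5=e, 15→(15−1)÷1=14=n, 20→(20−1)÷1=19=s, 10→(10−1)÷1=9=i, 13→(13−1)÷1=12=l.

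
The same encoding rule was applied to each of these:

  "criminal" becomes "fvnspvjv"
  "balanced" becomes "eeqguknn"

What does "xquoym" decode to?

In criminal: c→f is +3, r→v is +4, i→n is +5, m→s is +6 — the shift increases by 1 each position. Letter i (0-indexed) is shifted by i+3, so successive shifts are 3, 4, 5, ….
Reversing it on xquoym: x−3=u, q−4=m, u−5=p, o−6=i, y−7=r, m−8=e.

umpire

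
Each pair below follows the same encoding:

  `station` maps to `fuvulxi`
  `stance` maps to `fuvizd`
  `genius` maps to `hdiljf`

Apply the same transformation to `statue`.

fuvujd

s(18)→f(5) and t(19)→u(20) fit y≡15x+21 (mod 26); the inverse of 15 mod 26 is 7. Treating letters as 0–25, the rule is x ↦ 15x + 21 (mod 26).
For statue: s(18)→15·18+21≡5=f; t(19)→15·19+21≡20=u; a(0)→15·0+21≡21=v; t(19)→15·19+21≡20=u; u(20)→15·20+21≡9=j; e(4)→15·4+21≡3=d (all mod 26).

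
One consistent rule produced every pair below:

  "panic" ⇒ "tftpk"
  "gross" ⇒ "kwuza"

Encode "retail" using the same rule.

In panic: p→t is +4, a→f is +5, n→t is +6, i→p is +7 — the shift increases by 1 each position. The shift increases by 1 at each position, starting from +4: 4, 5, 6, ….
For retail: r+4=v, e+5=j, t+6=z, a+7=h, i+8=q, l+9=u.

vjzhqu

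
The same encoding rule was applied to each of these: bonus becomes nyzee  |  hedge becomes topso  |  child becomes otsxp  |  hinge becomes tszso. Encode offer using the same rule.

yrrod

The shift depends on letter class: consonant b→n is +12, but vowel o→y is +10. The rule splits by letter class: vowels +10, consonants +12.
Applying it to offer: o(vowel)+10=y, f(cons)+12=r, f(cons)+12=r, e(vowel)+10=o, r(cons)+12=d.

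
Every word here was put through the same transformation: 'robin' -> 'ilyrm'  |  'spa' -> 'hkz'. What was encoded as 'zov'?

ale

Each pair mirrors across the alphabet (r↔i, o↔l, b↔y): positions sum to 25. Each letter is replaced by its mirror in the alphabet: a↔z, b↔y, c↔x, and so on (the Atbash cipher).
Decoding zov: z↔a, o↔l, v↔e.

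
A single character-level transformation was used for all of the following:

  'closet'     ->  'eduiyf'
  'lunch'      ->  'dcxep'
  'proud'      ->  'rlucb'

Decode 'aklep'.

Each letter's alphabet position (a=0..z=25) is mapped through 23·x+10 mod 26 — an affine cipher.
Reversing it on aklep: a(0)→17·(0−10)≡12=m; k(10)→17·(10−10)≡0=a; l(11)→17·(11−10)≡17=r; e(4)→17·(4−10)≡2=c; p(15)→17·(15−10)≡7=h (all mod 26).

march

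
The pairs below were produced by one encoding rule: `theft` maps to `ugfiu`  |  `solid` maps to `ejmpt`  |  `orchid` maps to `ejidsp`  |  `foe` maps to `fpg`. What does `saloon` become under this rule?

The output letters match the input read backwards, each shifted +1: theft reversed is tfeht. The word is reversed, then every letter is shifted forward by 1.
On saloon: reverse → noolas; then shift: n+1=o, o+1=p, o+1=p, l+1=m, a+1=b, s+1=t.

oppmbt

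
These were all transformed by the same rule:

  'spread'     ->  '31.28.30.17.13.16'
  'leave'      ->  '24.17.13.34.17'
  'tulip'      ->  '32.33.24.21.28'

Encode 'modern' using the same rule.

25.27.16.17.30.26

s is letter #19 and maps to 31: an offset of 12. Letters become their 1-based position plus 12 (so a→13, b→14, …).
Applying it to modern: m=13→25, o=15→27, d=4→16, e=5→17, r=18→30, n=14→26.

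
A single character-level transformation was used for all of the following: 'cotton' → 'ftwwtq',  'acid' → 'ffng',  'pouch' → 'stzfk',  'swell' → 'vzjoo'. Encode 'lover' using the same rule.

The shift depends on letter class: consonant c→f is +3, but vowel o→t is +5. Vowels shift forward by 5 and consonants shift forward by 3.
For lover: l(cons)+3=o, o(vowel)+5=t, v(cons)+3=y, e(vowel)+5=j, r(cons)+3=u.

otyju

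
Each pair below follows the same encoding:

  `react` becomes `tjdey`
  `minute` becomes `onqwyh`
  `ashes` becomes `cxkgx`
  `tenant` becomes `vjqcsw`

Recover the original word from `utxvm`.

south

Shifts by position in react: pos 0: r→t (+2), pos 1: e→j (+5), pos 2: a→d (+3), pos 3: c→e (+2), pos 4: t→y (+5) — repeating every 3. The shifts repeat in a cycle of length 3: positions 0,1,… shift by +2, +5, +3, then the pattern repeats.
Reversing it on utxvm: u−2=s, t−5=o, x−3=u, v−2=t, m−5=h.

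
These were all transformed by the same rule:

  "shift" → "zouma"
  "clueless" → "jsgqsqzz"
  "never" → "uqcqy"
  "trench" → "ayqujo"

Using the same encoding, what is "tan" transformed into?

The shift depends on letter class: consonant s→z is +7, but vowel i→u is +12. Vowels shift forward by 12 and consonants shift forward by 7.
Applying it to tan: t(cons)+7=a, a(vowel)+12=m, n(cons)+7=u.

amu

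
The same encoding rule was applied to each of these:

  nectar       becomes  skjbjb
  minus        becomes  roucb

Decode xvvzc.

sport

Each letter shifts forward by (position + 5), i.e. 5, 6, 7, … — the shift grows by one for each successive letter.
Reversing it on xvvzc: x−5=s, v−6=p, v−7=o, z−8=r, c−9=t.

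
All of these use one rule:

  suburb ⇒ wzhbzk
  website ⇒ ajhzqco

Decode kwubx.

group

The shift increases by 1 at each position, starting from +4: 4, 5, 6, ….
Reversing it on kwubx: k−4=g, w−5=r, u−6=o, b−7=u, x−8=p.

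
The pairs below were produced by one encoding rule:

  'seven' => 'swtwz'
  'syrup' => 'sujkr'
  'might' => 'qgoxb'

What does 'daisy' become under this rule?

s(18)→s(18) and e(4)→w(22) fit y≡9x+12 (mod 26); the inverse of 9 mod 26 is 3. This is an affine cipher: with a=0,…,z=25, each position x becomes (9x+12) mod 26.
For daisy: d(3)→9·3+12≡13=n; a(0)→9·0+12≡12=m; i(8)→9·8+12≡6=g; s(18)→9·18+12≡18=s; y(24)→9·24+12≡20=u (all mod 26).

nmgsu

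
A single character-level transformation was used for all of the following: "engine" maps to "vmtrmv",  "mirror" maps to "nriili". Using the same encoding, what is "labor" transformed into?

ozyli

Each pair mirrors across the alphabet (e↔v, n↔m, g↔t): positions sum to 25. Letters are reflected about the middle of the alphabet (position → 25−position): Atbash.
On labor: l↔o, a↔z, b↔y, o↔l, r↔i.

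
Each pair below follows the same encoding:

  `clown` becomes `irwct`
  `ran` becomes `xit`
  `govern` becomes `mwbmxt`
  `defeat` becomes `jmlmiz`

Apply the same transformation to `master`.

The shift depends on letter class: consonant c→i is +6, but vowel o→w is +8. The rule splits by letter class: vowels +8, consonants +6.
Applying it to master: m(cons)+6=s, a(vowel)+8=i, s(cons)+6=y, t(cons)+6=z, e(vowel)+8=m, r(cons)+6=x.

siyzmx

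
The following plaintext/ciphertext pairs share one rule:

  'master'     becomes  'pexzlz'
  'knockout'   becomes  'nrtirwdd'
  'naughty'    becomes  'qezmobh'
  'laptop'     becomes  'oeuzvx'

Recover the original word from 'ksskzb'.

In master: m→p is +3, a→e is +4, s→x is +5, t→z is +6 — the shift increases by 1 each position. The shift increases by 1 at each position, starting from +3: 3, 4, 5, ….
Reversing it on ksskzb: k−3=h, s−4=o, s−5=n, k−6=e, z−7=s, b−8=t.

honest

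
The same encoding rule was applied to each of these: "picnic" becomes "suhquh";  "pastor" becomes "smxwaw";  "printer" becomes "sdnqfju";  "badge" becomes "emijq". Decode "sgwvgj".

Shifts by position in picnic: pos 0: p→s (+3), pos 1: i→u (+12), pos 2: c→h (+5), pos 3: n→q (+3), pos 4: i→u (+12), pos 5: c→h (+5) — repeating every 3. A repeating key of period 3 is used — shifts +3, +12, +5 over and over.
Reversing it on sgwvgj: s−3=p, g−12=u, w−5=r, v−3=s, g−12=u, j−5=e.

pursue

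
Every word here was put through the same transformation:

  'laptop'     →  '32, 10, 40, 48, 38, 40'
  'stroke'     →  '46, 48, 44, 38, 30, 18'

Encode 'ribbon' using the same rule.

l(#12)→32 and a(#1)→10: differences scale by 2, so n = 2·pos + 8. The formula is n = 2×(alphabet index, a=1) + 8.
On ribbon: r=18→44, i=9→26, b=2→12, b=2→12, o=15→38, n=14→36.

44, 26, 12, 12, 38, 36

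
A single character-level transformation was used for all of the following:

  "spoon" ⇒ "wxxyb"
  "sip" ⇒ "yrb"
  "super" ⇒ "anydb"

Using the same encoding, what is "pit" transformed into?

cry

The output letters match the input read backwards, each shifted +9: spoon reversed is noops. Two steps: reverse the string, then apply a Caesar shift of +9.
For pit: reverse → tip; then shift: t+9=c, i+9=r, p+9=y.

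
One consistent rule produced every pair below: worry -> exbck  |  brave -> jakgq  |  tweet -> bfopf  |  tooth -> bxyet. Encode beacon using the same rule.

jnknaa

In worry: w→e is +8, o→x is +9, r→b is +10, r→c is +11 — the shift increases by 1 each position. Letter i (0-indexed) is shifted by i+8, so successive shifts are 8, 9, 10, ….
Applying it to beacon: b+8=j, e+9=n, a+10=k, c+11=n, o+12=a, n+13=a.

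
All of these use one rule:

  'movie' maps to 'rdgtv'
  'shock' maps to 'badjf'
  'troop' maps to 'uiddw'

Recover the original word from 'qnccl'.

m(12)→r(17) and o(14)→d(3) fit y≡19x+23 (mod 26); the inverse of 19 mod 26 is 11. Treating letters as 0–25, the rule is x ↦ 19x + 23 (mod 26).
Decoding qnccl: q(16)→11·(16−23)≡1=b; n(13)→11·(13−23)≡20=u; c(2)→11·(2−23)≡3=d; c(2)→11·(2−23)≡3=d; l(11)→11·(11−23)≡24=y (all mod 26).

buddy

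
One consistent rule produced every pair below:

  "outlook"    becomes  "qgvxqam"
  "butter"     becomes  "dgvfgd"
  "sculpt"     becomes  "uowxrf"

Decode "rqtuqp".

Shifts by position in outlook: pos 0: o→q (+2), pos 1: u→g (+12), pos 2: t→v (+2), pos 3: l→x (+12) — repeating every 2. It's a Vigenère-style cipher with numeric key [2,12]: position i shifts by key[i mod 2].
Undoing it on rqtuqp: r−2=p, q−12=e, t−2=r, u−12=i, q−2=o, p−12=d.

period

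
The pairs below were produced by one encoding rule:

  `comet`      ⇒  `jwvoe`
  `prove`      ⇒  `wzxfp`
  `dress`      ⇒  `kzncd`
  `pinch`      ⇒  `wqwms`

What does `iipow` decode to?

bagel

In comet: c→j is +7, o→w is +8, m→v is +9, e→o is +10 — the shift increases by 1 each position. The shift increases by 1 at each position, starting from +7: 7, 8, 9, ….
Decoding iipow: i−7=b, i−8=a, p−9=g, o−10=e, w−11=l.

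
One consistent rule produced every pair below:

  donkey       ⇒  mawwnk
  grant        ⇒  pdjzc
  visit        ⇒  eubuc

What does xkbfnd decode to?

oyster

Shifts by position in donkey: pos 0: d→m (+9), pos 1: o→a (+12), pos 2: n→w (+9), pos 3: k→w (+12) — repeating every 2. A repeating key of period 2 is used — shifts +9, +12 over and over.
Reversing it on xkbfnd: x−9=o, k−12=y, b−9=s, f−12=t, n−9=e, d−12=r.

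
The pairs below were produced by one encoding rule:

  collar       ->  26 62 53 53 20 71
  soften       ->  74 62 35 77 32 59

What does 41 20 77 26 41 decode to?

c(#3)→26 and o(#15)→62: differences scale by 3, so n = 3·pos + 17. With a=1..z=26, the number is 3·pos + 17.
Undoing it on 41 20 77 26 41: 41→(41−17)÷3=8=h, 20→(20−17)÷3=1=a, 77→(77−17)÷3=20=t, 26→(26−17)÷3=3=c, 41→(41−17)÷3=8=h.

hatch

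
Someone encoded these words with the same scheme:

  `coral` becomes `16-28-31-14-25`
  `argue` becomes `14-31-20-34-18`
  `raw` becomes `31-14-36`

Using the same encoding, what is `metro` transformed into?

c is letter #3 and maps to 16: an offset of 13. The number is (letter's place in the alphabet, a=1) + 13.
On metro: m=13→26, e=5→18, t=20→33, r=18→31, o=15→28.

26-18-33-31-28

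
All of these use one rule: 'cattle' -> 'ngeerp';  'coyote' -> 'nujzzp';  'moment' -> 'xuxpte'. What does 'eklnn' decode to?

A repeating key of period 3 is used — shifts +11, +6, +11 over and over.
Reversing it on eklnn: e−11=t, k−6=e, l−11=a, n−11=c, n−6=h.

teach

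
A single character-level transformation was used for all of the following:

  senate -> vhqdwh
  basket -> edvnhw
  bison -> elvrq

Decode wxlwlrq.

tuition

Compare letters: s→v is +3, e→h is +3, n→q is +3 — a constant shift. Each letter is shifted forward by 3 in the alphabet (a Caesar shift of +3).
Decoding wxlwlrq: w−3=t, x−3=u, l−3=i, w−3=t, l−3=i, r−3=o, q−3=n.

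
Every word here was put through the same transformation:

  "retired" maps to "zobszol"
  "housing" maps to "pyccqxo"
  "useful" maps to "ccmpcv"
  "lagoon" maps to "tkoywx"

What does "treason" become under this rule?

bbmkayv

A repeating key of period 2 is used — shifts +8, +10 over and over.
For treason: t+8=b, r+10=b, e+8=m, a+10=k, s+8=a, o+10=y, n+8=v.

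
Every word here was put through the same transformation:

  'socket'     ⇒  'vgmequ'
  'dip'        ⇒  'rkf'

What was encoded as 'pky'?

The output letters match the input read backwards, each shifted +2: socket reversed is tekcos. Two steps: reverse the string, then apply a Caesar shift of +2.
Decoding pky: shift back: p−2=n, k−2=i, y−2=w → niw; then reverse → win.

win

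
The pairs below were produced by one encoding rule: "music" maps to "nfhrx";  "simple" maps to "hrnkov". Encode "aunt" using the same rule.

Each letter is replaced by its mirror in the alphabet: a↔z, b↔y, c↔x, and so on (the Atbash cipher).
For aunt: a↔z, u↔f, n↔m, t↔g.

zfmg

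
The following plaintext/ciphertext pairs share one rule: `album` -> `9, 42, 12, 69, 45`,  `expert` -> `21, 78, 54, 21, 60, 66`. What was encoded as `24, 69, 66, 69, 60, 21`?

a(#1)→9 and l(#12)→42: differences scale by 3, so n = 3·pos + 6. Each letter becomes 3×(its alphabet position, a=1..z=26) + 6.
Decoding 24, 69, 66, 69, 60, 21: 24→(24−6)÷3=6=f, 69→(69−6)÷3=21=u, 66→(66−6)÷3=20=t, 69→(69−6)÷3=21=u, 60→(60−6)÷3=18=r, 21→(21−6)÷3=5=e.

future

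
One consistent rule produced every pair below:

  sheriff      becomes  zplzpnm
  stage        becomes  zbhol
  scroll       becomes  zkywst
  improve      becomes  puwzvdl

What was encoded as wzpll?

pride

Shifts by position in sheriff: pos 0: s→z (+7), pos 1: h→p (+8), pos 2: e→l (+7), pos 3: r→z (+8) — repeating every 2. It's a Vigenère-style cipher with numeric key [7,8]: position i shifts by key[i mod 2].
Undoing it on wzpll: w−7=p, z−8=r, p−7=i, l−8=d, l−7=e.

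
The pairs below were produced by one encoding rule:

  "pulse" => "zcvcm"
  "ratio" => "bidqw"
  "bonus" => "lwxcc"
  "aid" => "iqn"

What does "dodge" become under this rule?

The shift depends on letter class: consonant p→z is +10, but vowel u→c is +8. Vowels shift forward by 8 and consonants shift forward by 10.
Applying it to dodge: d(cons)+10=n, o(vowel)+8=w, d(cons)+10=n, g(cons)+10=q, e(vowel)+8=m.

nwnqm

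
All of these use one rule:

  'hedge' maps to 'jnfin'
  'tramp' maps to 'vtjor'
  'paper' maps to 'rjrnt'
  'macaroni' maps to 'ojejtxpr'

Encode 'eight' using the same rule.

nrijv

The shift depends on letter class: consonant h→j is +2, but vowel e→n is +9. The rule splits by letter class: vowels +9, consonants +2.
On eight: e(vowel)+9=n, i(vowel)+9=r, g(cons)+2=i, h(cons)+2=j, t(cons)+2=v.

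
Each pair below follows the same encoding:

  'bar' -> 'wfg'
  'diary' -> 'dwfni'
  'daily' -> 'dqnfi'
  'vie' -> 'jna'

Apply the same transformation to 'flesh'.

The output letters match the input read backwards, each shifted +5: bar reversed is rab. The word is reversed, then every letter is shifted forward by 5.
Applying it to flesh: reverse → hself; then shift: h+5=m, s+5=x, e+5=j, l+5=q, f+5=k.

mxjqk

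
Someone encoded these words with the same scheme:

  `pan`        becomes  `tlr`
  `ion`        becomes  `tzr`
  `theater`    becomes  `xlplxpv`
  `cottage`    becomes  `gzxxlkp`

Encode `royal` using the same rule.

The shift depends on letter class: consonant p→t is +4, but vowel a→l is +11. Vowels shift forward by 11 and consonants shift forward by 4.
Applying it to royal: r(cons)+4=v, o(vowel)+11=z, y(cons)+4=c, a(vowel)+11=l, l(cons)+4=p.

vzclp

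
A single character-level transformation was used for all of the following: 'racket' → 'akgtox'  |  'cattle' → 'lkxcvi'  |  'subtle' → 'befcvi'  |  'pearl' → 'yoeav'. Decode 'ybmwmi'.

prince

Shifts by position in racket: pos 0: r→a (+9), pos 1: a→k (+10), pos 2: c→g (+4), pos 3: k→t (+9), pos 4: e→o (+10), pos 5: t→x (+4) — repeating every 3. The shifts repeat in a cycle of length 3: positions 0,1,… shift by +9, +10, +4, then the pattern repeats.
Reversing it on ybmwmi: y−9=p, b−10=r, m−4=i, w−9=n, m−10=c, i−4=e.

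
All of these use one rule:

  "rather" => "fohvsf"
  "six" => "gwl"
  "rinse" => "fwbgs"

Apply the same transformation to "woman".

Compare letters: r→f is +14, a→o is +14, t→h is +14 — a constant shift. Each letter is shifted forward by 14 in the alphabet (a Caesar shift of +14).
On woman: w+14=k, o+14=c, m+14=a, a+14=o, n+14=b.

kcaob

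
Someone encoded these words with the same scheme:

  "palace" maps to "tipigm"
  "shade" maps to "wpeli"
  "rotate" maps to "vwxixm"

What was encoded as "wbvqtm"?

stripe

It's a Vigenère-style cipher with numeric key [4,8]: position i shifts by key[i mod 2].
Decoding wbvqtm: w−4=s, b−8=t, v−4=r, q−8=i, t−4=p, m−8=e.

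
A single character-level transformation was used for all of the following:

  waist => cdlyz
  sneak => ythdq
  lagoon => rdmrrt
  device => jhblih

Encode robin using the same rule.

xrhlt

Two shifts are in play — +3 for a/e/i/o/u, +6 for every other letter.
Applying it to robin: r(cons)+6=x, o(vowel)+3=r, b(cons)+6=h, i(vowel)+3=l, n(cons)+6=t.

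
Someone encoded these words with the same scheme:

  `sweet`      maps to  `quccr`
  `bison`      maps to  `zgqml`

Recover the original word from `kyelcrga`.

Compare letters: s→q is +24, w→u is +24, e→c is +24 — a constant shift. This is a Caesar cipher with shift 24.
Undoing it on kyelcrga: k−24=m, y−24=a, e−24=g, l−24=n, c−24=e, r−24=t, g−24=i, a−24=c.

magnetic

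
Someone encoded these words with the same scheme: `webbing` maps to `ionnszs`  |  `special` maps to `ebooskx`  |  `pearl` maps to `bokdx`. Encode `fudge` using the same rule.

The shift depends on letter class: consonant w→i is +12, but vowel e→o is +10. Two shifts are in play — +10 for a/e/i/o/u, +12 for every other letter.
On fudge: f(cons)+12=r, u(vowel)+10=e, d(cons)+12=p, g(cons)+12=s, e(vowel)+10=o.

repso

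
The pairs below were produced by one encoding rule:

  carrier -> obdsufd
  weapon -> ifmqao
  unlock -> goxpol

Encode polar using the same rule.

Shifts by position in carrier: pos 0: c→o (+12), pos 1: a→b (+1), pos 2: r→d (+12), pos 3: r→s (+1) — repeating every 2. A repeating key of period 2 is used — shifts +12, +1 over and over.
On polar: p+12=b, o+1=p, l+12=x, a+1=b, r+12=d.

bpxbd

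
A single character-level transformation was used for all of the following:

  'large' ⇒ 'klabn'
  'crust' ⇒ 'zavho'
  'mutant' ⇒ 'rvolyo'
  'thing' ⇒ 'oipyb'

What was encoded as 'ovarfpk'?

l(11)→k(10) and a(0)→l(11) fit y≡7x+11 (mod 26); the inverse of 7 mod 26 is 15. Treating letters as 0–25, the rule is x ↦ 7x + 11 (mod 26).
Decoding ovarfpk: o(14)→15·(14−11)≡19=t; v(21)→15·(21−11)≡20=u; a(0)→15·(0−11)≡17=r; r(17)→15·(17−11)≡12=m; f(5)→15·(5−11)≡14=o; p(15)→15·(15−11)≡8=i; k(10)→15·(10−11)≡11=l (all mod 26).

turmoil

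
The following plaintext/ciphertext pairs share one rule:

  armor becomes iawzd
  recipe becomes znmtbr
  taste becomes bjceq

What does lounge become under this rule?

txeysr

Letter i (0-indexed) is shifted by i+8, so successive shifts are 8, 9, 10, ….
For lounge: l+8=t, o+9=x, u+10=e, n+11=y, g+12=s, e+13=r.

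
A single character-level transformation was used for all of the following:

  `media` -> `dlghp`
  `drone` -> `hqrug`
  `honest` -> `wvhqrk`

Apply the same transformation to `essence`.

The output letters match the input read backwards, each shifted +3: media reversed is aidem. The word is reversed, then every letter is shifted forward by 3.
For essence: reverse → ecnesse; then shift: e+3=h, c+3=f, n+3=q, e+3=h, s+3=v, s+3=v, e+3=h.

hfqhvvh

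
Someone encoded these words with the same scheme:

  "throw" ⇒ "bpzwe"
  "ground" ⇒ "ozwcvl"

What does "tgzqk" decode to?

Compare letters: t→b is +8, h→p is +8, r→z is +8 — a constant shift. It's a constant shift of +8 (ROT8).
Decoding tgzqk: t−8=l, g−8=y, z−8=r, q−8=i, k−8=c.

lyric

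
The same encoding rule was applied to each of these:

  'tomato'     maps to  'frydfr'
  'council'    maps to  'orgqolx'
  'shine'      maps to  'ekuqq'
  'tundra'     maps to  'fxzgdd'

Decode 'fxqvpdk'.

Shifts by position in tomato: pos 0: t→f (+12), pos 1: o→r (+3), pos 2: m→y (+12), pos 3: a→d (+3) — repeating every 2. A repeating key of period 2 is used — shifts +12, +3 over and over.
Reversing it on fxqvpdk: f−12=t, x−3=u, q−12=e, v−3=s, p−12=d, d−3=a, k−12=y.

tuesday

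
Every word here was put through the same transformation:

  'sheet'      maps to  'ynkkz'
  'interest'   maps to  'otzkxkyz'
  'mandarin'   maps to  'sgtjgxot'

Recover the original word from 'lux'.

Every letter moves 6 places later in the alphabet, wrapping around z→a.
Undoing it on lux: l−6=f, u−6=o, x−6=r.

for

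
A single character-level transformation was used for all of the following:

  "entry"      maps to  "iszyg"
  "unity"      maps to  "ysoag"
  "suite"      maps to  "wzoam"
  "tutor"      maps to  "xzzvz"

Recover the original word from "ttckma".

The shift increases by 1 at each position, starting from +4: 4, 5, 6, ….
Undoing it on ttckma: t−4=p, t−5=o, c−6=w, k−7=d, m−8=e, a−9=r.

powder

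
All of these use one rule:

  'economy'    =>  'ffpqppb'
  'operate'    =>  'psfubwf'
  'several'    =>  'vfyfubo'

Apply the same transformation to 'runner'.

uvqqfu

The shift depends on letter class: consonant c→f is +3, but vowel e→f is +1. The rule splits by letter class: vowels +1, consonants +3.
Applying it to runner: r(cons)+3=u, u(vowel)+1=v, n(cons)+3=q, n(cons)+3=q, e(vowel)+1=f, r(cons)+3=u.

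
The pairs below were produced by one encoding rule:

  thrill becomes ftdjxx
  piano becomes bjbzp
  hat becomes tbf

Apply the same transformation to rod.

The rule splits by letter class: vowels +1, consonants +12.
For rod: r(cons)+12=d, o(vowel)+1=p, d(cons)+12=p.

dpp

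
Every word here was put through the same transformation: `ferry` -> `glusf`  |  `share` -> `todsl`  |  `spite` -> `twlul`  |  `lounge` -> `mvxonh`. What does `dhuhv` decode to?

cargo

A repeating key of period 3 is used — shifts +1, +7, +3 over and over.
Undoing it on dhuhv: d−1=c, h−7=a, u−3=r, h−1=g, v−7=o.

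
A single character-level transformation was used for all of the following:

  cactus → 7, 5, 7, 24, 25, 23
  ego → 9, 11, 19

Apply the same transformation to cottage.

c is letter #3 and maps to 7: an offset of 4. Letters become their 1-based position plus 4 (so a→5, b→6, …).
On cottage: c=3→7, o=15→19, t=20→24, t=20→24, a=1→5, g=7→11, e=5→9.

7, 19, 24, 24, 5, 11, 9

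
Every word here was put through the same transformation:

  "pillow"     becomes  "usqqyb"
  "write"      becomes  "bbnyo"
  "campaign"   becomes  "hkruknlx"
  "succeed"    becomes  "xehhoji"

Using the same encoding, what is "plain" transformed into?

Shifts by position in pillow: pos 0: p→u (+5), pos 1: i→s (+10), pos 2: l→q (+5), pos 3: l→q (+5), pos 4: o→y (+10), pos 5: w→b (+5) — repeating every 3. It's a Vigenère-style cipher with numeric key [5,10,5]: position i shifts by key[i mod 3].
On plain: p+5=u, l+10=v, a+5=f, i+5=n, n+10=x.

uvfnx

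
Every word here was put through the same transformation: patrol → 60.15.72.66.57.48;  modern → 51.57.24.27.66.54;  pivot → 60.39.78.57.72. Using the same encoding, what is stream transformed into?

69.72.66.27.15.51

The formula is n = 3×(alphabet index, a=1) + 12.
For stream: s=19→69, t=20→72, r=18→66, e=5→27, a=1→15, m=13→51.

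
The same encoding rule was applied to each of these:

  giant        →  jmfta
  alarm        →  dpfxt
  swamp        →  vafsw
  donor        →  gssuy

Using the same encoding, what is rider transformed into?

In giant: g→j is +3, i→m is +4, a→f is +5, n→t is +6 — the shift increases by 1 each position. Letter i (0-indexed) is shifted by i+3, so successive shifts are 3, 4, 5, ….
On rider: r+3=u, i+4=m, d+5=i, e+6=k, r+7=y.

umiky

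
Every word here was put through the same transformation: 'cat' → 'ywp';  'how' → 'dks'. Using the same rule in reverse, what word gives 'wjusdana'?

anywhere

Compare letters: c→y is +22, a→w is +22, t→p is +22 — a constant shift. This is a Caesar cipher with shift 22.
Undoing it on wjusdana: w−22=a, j−22=n, u−22=y, s−22=w, d−22=h, a−22=e, n−22=r, a−22=e.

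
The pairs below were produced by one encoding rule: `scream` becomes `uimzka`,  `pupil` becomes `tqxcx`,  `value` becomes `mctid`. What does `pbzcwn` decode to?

The word is reversed, then every letter is shifted forward by 8.
Undoing it on pbzcwn: shift back: p−8=h, b−8=t, z−8=r, c−8=u, w−8=o, n−8=f → htruof; then reverse → fourth.

fourth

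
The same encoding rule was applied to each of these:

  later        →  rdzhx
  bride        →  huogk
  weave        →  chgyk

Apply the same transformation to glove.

Shifts by position in later: pos 0: l→r (+6), pos 1: a→d (+3), pos 2: t→z (+6), pos 3: e→h (+3) — repeating every 2. It's a Vigenère-style cipher with numeric key [6,3]: position i shifts by key[i mod 2].
Applying it to glove: g+6=m, l+3=o, o+6=u, v+3=y, e+6=k.

mouyk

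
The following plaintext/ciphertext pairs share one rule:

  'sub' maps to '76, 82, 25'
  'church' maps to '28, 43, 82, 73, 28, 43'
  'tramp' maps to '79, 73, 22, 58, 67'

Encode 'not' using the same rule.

61, 64, 79

The formula is n = 3×(alphabet index, a=1) + 19.
Applying it to not: n=14→61, o=15→64, t=20→79.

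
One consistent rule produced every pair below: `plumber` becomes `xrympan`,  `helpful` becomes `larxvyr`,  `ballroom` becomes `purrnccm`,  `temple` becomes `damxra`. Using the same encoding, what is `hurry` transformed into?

lynne

p(15)→x(23) and l(11)→r(17) fit y≡21x+20 (mod 26); the inverse of 21 mod 26 is 5. This is an affine cipher: with a=0,…,z=25, each position x becomes (21x+20) mod 26.
Applying it to hurry: h(7)→21·7+20≡11=l; u(20)→21·20+20≡24=y; r(17)→21·17+20≡13=n; r(17)→21·17+20≡13=n; y(24)→21·24+20≡4=e (all mod 26).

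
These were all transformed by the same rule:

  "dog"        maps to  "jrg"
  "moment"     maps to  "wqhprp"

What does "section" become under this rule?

The output letters match the input read backwards, each shifted +3: dog reversed is god. The word is reversed, then every letter is shifted forward by 3.
For section: reverse → noitces; then shift: n+3=q, o+3=r, i+3=l, t+3=w, c+3=f, e+3=h, s+3=v.

qrlwfhv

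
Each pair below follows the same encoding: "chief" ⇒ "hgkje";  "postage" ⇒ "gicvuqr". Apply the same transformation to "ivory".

atqxk

The output letters match the input read backwards, each shifted +2: chief reversed is feihc. Read the word backwards and shift each letter +2.
For ivory: reverse → yrovi; then shift: y+2=a, r+2=t, o+2=q, v+2=x, i+2=k.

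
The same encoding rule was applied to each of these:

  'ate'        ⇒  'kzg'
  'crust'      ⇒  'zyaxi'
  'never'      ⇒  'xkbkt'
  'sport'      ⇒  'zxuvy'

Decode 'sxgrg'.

The output letters match the input read backwards, each shifted +6: ate reversed is eta. Two steps: reverse the string, then apply a Caesar shift of +6.
Decoding sxgrg: shift back: s−6=m, x−6=r, g−6=a, r−6=l, g−6=a → mrala; then reverse → alarm.

alarm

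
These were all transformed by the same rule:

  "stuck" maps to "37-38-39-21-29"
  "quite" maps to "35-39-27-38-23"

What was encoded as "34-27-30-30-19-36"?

pillar

Each letter is replaced by its alphabet position (a=1..z=26) + 18.
Decoding 34-27-30-30-19-36: 34→(34−18)÷1=16=p, 27→(27−18)÷1=9=i, 30→(30−18)÷1=12=l, 30→(30−18)÷1=12=l, 19→(19−18)÷1=1=a, 36→(36−18)÷1=18=r.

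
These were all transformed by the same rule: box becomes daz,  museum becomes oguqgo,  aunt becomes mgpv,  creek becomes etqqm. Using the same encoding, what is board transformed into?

damtf

The shift depends on letter class: consonant b→d is +2, but vowel o→a is +12. The rule splits by letter class: vowels +12, consonants +2.
Applying it to board: b(cons)+2=d, o(vowel)+12=a, a(vowel)+12=m, r(cons)+2=t, d(cons)+2=f.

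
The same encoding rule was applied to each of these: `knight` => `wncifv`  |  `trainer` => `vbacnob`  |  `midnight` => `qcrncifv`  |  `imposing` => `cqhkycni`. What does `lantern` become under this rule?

This is an affine cipher: with a=0,…,z=25, each position x becomes (23x+0) mod 26.
For lantern: l(11)→23·11+0≡19=t; a(0)→23·0+0≡0=a; n(13)→23·13+0≡13=n; t(19)→23·19+0≡21=v; e(4)→23·4+0≡14=o; r(17)→23·17+0≡1=b; n(13)→23·13+0≡13=n (all mod 26).

tanvobn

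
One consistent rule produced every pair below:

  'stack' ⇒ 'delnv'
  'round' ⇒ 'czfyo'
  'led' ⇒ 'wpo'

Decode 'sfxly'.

Compare letters: s→d is +11, t→e is +11, a→l is +11 — a constant shift. Every letter moves 11 places later in the alphabet, wrapping around z→a.
Decoding sfxly: s−11=h, f−11=u, x−11=m, l−11=a, y−11=n.

human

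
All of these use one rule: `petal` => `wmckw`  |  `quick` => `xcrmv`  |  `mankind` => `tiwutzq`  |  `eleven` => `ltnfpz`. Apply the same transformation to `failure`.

Letter i (0-indexed) is shifted by i+7, so successive shifts are 7, 8, 9, ….
Applying it to failure: f+7=m, a+8=i, i+9=r, l+10=v, u+11=f, r+12=d, e+13=r.

mirvfdr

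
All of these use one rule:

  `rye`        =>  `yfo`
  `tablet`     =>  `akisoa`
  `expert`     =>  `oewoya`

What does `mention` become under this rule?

touasyu

The shift depends on letter class: consonant r→y is +7, but vowel e→o is +10. Two shifts are in play — +10 for a/e/i/o/u, +7 for every other letter.
On mention: m(cons)+7=t, e(vowel)+10=o, n(cons)+7=u, t(cons)+7=a, i(vowel)+10=s, o(vowel)+10=y, n(cons)+7=u.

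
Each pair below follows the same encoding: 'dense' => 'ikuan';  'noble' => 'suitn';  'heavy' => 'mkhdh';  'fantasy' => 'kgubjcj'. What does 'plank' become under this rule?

urhvt

In dense: d→i is +5, e→k is +6, n→u is +7, s→a is +8 — the shift increases by 1 each position. Each letter shifts forward by (position + 5), i.e. 5, 6, 7, … — the shift grows by one for each successive letter.
On plank: p+5=u, l+6=r, a+7=h, n+8=v, k+9=t.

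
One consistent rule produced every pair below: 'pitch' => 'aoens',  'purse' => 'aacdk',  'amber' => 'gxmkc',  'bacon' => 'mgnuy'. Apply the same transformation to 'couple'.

The shift depends on letter class: consonant p→a is +11, but vowel i→o is +6. The rule splits by letter class: vowels +6, consonants +11.
For couple: c(cons)+11=n, o(vowel)+6=u, u(vowel)+6=a, p(cons)+11=a, l(cons)+11=w, e(vowel)+6=k.

nuaawk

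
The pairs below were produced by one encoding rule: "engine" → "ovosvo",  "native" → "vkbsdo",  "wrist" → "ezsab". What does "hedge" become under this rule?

poloo

The shift depends on letter class: consonant n→v is +8, but vowel e→o is +10. Two shifts are in play — +10 for a/e/i/o/u, +8 for every other letter.
For hedge: h(cons)+8=p, e(vowel)+10=o, d(cons)+8=l, g(cons)+8=o, e(vowel)+10=o.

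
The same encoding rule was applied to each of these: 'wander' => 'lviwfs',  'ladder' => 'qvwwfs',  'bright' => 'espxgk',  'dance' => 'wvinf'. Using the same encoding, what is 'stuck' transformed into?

Treating letters as 0–25, the rule is x ↦ 9x + 21 (mod 26).
Applying it to stuck: s(18)→9·18+21≡1=b; t(19)→9·19+21≡10=k; u(20)→9·20+21≡19=t; c(2)→9·2+21≡13=n; k(10)→9·10+21≡7=h (all mod 26).

bktnh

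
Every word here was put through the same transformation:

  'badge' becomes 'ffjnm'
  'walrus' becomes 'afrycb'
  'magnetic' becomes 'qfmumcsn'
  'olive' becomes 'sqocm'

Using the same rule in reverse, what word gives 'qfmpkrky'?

In badge: b→f is +4, a→f is +5, d→j is +6, g→n is +7 — the shift increases by 1 each position. Letter i (0-indexed) is shifted by i+4, so successive shifts are 4, 5, 6, ….
Undoing it on qfmpkrky: q−4=m, f−5=a, m−6=g, p−7=i, k−8=c, r−9=i, k−10=a, y−11=n.

magician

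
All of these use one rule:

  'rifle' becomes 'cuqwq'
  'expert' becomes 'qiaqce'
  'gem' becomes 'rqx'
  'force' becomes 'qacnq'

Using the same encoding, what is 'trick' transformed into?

The shift depends on letter class: consonant r→c is +11, but vowel i→u is +12. Vowels shift forward by 12 and consonants shift forward by 11.
On trick: t(cons)+11=e, r(cons)+11=c, i(vowel)+12=u, c(cons)+11=n, k(cons)+11=v.

ecunv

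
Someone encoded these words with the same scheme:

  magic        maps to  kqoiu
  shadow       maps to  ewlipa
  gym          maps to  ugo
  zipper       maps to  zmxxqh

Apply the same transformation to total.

The output letters match the input read backwards, each shifted +8: magic reversed is cigam. Read the word backwards and shift each letter +8.
Applying it to total: reverse → latot; then shift: l+8=t, a+8=i, t+8=b, o+8=w, t+8=b.

tibwb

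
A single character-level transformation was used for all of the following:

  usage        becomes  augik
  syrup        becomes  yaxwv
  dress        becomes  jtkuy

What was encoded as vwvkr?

It's a Vigenère-style cipher with numeric key [6,2]: position i shifts by key[i mod 2].
Decoding vwvkr: v−6=p, w−2=u, v−6=p, k−2=i, r−6=l.

pupil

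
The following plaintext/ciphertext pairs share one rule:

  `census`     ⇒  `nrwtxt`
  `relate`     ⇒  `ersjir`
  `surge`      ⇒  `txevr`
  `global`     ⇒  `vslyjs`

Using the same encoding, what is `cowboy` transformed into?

nlbylf

c(2)→n(13) and e(4)→r(17) fit y≡15x+9 (mod 26); the inverse of 15 mod 26 is 7. This is an affine cipher: with a=0,…,z=25, each position x becomes (15x+9) mod 26.
On cowboy: c(2)→15·2+9≡13=n; o(14)→15·14+9≡11=l; w(22)→15·22+9≡1=b; b(1)→15·1+9≡24=y; o(14)→15·14+9≡11=l; y(24)→15·24+9≡5=f (all mod 26).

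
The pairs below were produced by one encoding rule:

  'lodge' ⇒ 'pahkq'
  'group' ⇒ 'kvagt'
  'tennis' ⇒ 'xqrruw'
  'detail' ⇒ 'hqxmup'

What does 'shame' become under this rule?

wlmqq

The rule splits by letter class: vowels +12, consonants +4.
Applying it to shame: s(cons)+4=w, h(cons)+4=l, a(vowel)+12=m, m(cons)+4=q, e(vowel)+12=q.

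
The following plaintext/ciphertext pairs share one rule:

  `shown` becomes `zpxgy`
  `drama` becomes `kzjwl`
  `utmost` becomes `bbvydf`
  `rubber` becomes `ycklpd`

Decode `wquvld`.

Letter i (0-indexed) is shifted by i+7, so successive shifts are 7, 8, 9, ….
Reversing it on wquvld: w−7=p, q−8=i, u−9=l, v−10=l, l−11=a, d−12=r.

pillar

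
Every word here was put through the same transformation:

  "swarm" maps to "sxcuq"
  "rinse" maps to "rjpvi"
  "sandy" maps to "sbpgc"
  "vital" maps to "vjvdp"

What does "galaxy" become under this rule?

In swarm: s→s is +0, w→x is +1, a→c is +2, r→u is +3 — the shift increases by 1 each position. The shift increases by 1 at each position, starting from +0: 0, 1, 2, ….
Applying it to galaxy: g+0=g, a+1=b, l+2=n, a+3=d, x+4=b, y+5=d.

gbndbd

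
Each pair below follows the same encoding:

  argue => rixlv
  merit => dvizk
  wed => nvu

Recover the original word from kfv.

toe

Each letter is shifted forward by 17 in the alphabet (a Caesar shift of +17).
Undoing it on kfv: k−17=t, f−17=o, v−17=e.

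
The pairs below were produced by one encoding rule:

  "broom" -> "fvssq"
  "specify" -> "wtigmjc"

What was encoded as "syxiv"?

outer

This is a Caesar cipher with shift 4.
Decoding syxiv: s−4=o, y−4=u, x−4=t, i−4=e, v−4=r.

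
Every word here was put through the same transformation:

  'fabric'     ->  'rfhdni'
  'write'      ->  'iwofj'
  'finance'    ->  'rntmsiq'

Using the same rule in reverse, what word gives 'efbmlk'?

Shifts by position in fabric: pos 0: f→r (+12), pos 1: a→f (+5), pos 2: b→h (+6), pos 3: r→d (+12), pos 4: i→n (+5), pos 5: c→i (+6) — repeating every 3. The shifts repeat in a cycle of length 3: positions 0,1,… shift by +12, +5, +6, then the pattern repeats.
Reversing it on efbmlk: e−12=s, f−5=a, b−6=v, m−12=a, l−5=g, k−6=e.

savage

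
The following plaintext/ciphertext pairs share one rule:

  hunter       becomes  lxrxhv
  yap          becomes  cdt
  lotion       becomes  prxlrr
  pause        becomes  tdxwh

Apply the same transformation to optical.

The rule splits by letter class: vowels +3, consonants +4.
Applying it to optical: o(vowel)+3=r, p(cons)+4=t, t(cons)+4=x, i(vowel)+3=l, c(cons)+4=g, a(vowel)+3=d, l(cons)+4=p.

rtxlgdp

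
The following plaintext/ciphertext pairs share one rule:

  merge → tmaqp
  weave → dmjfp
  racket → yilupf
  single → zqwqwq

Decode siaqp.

large

In merge: m→t is +7, e→m is +8, r→a is +9, g→q is +10 — the shift increases by 1 each position. Letter i (0-indexed) is shifted by i+7, so successive shifts are 7, 8, 9, ….
Decoding siaqp: s−7=l, i−8=a, a−9=r, q−10=g, p−11=e.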